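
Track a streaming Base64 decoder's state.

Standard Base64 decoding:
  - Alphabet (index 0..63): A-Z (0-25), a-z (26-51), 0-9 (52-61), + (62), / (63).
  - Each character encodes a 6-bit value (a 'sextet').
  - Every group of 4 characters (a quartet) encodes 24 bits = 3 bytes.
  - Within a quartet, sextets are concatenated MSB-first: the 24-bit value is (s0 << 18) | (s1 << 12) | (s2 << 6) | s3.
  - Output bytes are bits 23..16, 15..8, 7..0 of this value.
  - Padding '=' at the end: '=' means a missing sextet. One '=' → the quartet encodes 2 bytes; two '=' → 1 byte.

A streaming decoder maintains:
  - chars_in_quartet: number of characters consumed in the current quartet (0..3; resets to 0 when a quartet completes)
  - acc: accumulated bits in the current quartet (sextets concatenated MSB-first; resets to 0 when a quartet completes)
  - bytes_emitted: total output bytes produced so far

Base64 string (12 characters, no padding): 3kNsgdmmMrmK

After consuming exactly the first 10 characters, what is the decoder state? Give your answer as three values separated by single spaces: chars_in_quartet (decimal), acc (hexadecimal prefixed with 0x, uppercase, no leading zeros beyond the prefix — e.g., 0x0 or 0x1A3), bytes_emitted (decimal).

After char 0 ('3'=55): chars_in_quartet=1 acc=0x37 bytes_emitted=0
After char 1 ('k'=36): chars_in_quartet=2 acc=0xDE4 bytes_emitted=0
After char 2 ('N'=13): chars_in_quartet=3 acc=0x3790D bytes_emitted=0
After char 3 ('s'=44): chars_in_quartet=4 acc=0xDE436C -> emit DE 43 6C, reset; bytes_emitted=3
After char 4 ('g'=32): chars_in_quartet=1 acc=0x20 bytes_emitted=3
After char 5 ('d'=29): chars_in_quartet=2 acc=0x81D bytes_emitted=3
After char 6 ('m'=38): chars_in_quartet=3 acc=0x20766 bytes_emitted=3
After char 7 ('m'=38): chars_in_quartet=4 acc=0x81D9A6 -> emit 81 D9 A6, reset; bytes_emitted=6
After char 8 ('M'=12): chars_in_quartet=1 acc=0xC bytes_emitted=6
After char 9 ('r'=43): chars_in_quartet=2 acc=0x32B bytes_emitted=6

Answer: 2 0x32B 6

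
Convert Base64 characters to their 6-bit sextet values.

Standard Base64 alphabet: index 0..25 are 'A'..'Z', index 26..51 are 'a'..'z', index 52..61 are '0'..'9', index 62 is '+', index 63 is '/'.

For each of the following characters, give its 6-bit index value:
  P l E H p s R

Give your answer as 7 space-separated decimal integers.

'P': A..Z range, ord('P') − ord('A') = 15
'l': a..z range, 26 + ord('l') − ord('a') = 37
'E': A..Z range, ord('E') − ord('A') = 4
'H': A..Z range, ord('H') − ord('A') = 7
'p': a..z range, 26 + ord('p') − ord('a') = 41
's': a..z range, 26 + ord('s') − ord('a') = 44
'R': A..Z range, ord('R') − ord('A') = 17

Answer: 15 37 4 7 41 44 17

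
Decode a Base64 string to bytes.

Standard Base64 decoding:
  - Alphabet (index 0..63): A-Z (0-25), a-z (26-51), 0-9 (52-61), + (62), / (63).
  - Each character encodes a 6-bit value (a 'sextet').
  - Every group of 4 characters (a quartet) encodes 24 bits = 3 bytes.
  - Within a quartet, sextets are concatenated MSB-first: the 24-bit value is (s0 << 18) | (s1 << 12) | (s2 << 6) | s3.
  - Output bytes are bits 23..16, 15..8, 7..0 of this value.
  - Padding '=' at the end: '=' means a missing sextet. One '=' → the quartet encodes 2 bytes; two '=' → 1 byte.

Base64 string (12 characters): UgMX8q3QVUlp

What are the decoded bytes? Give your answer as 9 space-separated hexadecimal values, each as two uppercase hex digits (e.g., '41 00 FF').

After char 0 ('U'=20): chars_in_quartet=1 acc=0x14 bytes_emitted=0
After char 1 ('g'=32): chars_in_quartet=2 acc=0x520 bytes_emitted=0
After char 2 ('M'=12): chars_in_quartet=3 acc=0x1480C bytes_emitted=0
After char 3 ('X'=23): chars_in_quartet=4 acc=0x520317 -> emit 52 03 17, reset; bytes_emitted=3
After char 4 ('8'=60): chars_in_quartet=1 acc=0x3C bytes_emitted=3
After char 5 ('q'=42): chars_in_quartet=2 acc=0xF2A bytes_emitted=3
After char 6 ('3'=55): chars_in_quartet=3 acc=0x3CAB7 bytes_emitted=3
After char 7 ('Q'=16): chars_in_quartet=4 acc=0xF2ADD0 -> emit F2 AD D0, reset; bytes_emitted=6
After char 8 ('V'=21): chars_in_quartet=1 acc=0x15 bytes_emitted=6
After char 9 ('U'=20): chars_in_quartet=2 acc=0x554 bytes_emitted=6
After char 10 ('l'=37): chars_in_quartet=3 acc=0x15525 bytes_emitted=6
After char 11 ('p'=41): chars_in_quartet=4 acc=0x554969 -> emit 55 49 69, reset; bytes_emitted=9

Answer: 52 03 17 F2 AD D0 55 49 69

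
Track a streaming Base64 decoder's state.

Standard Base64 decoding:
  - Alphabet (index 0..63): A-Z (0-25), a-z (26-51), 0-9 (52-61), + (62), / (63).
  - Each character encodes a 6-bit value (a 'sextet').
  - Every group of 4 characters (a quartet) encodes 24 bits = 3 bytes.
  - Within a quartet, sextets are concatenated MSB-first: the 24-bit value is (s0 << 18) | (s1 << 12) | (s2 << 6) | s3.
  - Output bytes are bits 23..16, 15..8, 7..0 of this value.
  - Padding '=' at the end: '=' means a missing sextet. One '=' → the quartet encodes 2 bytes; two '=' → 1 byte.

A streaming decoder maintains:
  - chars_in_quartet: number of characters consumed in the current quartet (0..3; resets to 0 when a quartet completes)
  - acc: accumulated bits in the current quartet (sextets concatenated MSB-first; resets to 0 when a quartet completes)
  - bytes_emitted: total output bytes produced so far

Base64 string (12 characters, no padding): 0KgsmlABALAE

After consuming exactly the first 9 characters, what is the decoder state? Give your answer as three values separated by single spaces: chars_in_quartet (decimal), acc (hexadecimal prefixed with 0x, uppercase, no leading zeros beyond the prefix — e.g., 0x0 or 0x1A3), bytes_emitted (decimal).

Answer: 1 0x0 6

Derivation:
After char 0 ('0'=52): chars_in_quartet=1 acc=0x34 bytes_emitted=0
After char 1 ('K'=10): chars_in_quartet=2 acc=0xD0A bytes_emitted=0
After char 2 ('g'=32): chars_in_quartet=3 acc=0x342A0 bytes_emitted=0
After char 3 ('s'=44): chars_in_quartet=4 acc=0xD0A82C -> emit D0 A8 2C, reset; bytes_emitted=3
After char 4 ('m'=38): chars_in_quartet=1 acc=0x26 bytes_emitted=3
After char 5 ('l'=37): chars_in_quartet=2 acc=0x9A5 bytes_emitted=3
After char 6 ('A'=0): chars_in_quartet=3 acc=0x26940 bytes_emitted=3
After char 7 ('B'=1): chars_in_quartet=4 acc=0x9A5001 -> emit 9A 50 01, reset; bytes_emitted=6
After char 8 ('A'=0): chars_in_quartet=1 acc=0x0 bytes_emitted=6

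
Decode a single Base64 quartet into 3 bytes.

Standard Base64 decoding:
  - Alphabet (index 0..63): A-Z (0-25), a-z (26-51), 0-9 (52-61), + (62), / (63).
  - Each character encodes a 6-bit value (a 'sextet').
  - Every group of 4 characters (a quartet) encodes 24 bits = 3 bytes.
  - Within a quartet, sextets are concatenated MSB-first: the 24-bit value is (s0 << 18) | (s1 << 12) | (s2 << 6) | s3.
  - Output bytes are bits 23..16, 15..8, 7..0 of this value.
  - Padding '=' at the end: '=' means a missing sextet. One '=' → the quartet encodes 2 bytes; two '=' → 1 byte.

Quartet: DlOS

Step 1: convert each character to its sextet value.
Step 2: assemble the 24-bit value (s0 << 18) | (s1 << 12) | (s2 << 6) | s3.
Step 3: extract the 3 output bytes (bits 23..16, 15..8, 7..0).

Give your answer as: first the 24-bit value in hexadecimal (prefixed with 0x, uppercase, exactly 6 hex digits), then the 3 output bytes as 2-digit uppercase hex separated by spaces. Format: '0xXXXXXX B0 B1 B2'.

Answer: 0x0E5392 0E 53 92

Derivation:
Sextets: D=3, l=37, O=14, S=18
24-bit: (3<<18) | (37<<12) | (14<<6) | 18
      = 0x0C0000 | 0x025000 | 0x000380 | 0x000012
      = 0x0E5392
Bytes: (v>>16)&0xFF=0E, (v>>8)&0xFF=53, v&0xFF=92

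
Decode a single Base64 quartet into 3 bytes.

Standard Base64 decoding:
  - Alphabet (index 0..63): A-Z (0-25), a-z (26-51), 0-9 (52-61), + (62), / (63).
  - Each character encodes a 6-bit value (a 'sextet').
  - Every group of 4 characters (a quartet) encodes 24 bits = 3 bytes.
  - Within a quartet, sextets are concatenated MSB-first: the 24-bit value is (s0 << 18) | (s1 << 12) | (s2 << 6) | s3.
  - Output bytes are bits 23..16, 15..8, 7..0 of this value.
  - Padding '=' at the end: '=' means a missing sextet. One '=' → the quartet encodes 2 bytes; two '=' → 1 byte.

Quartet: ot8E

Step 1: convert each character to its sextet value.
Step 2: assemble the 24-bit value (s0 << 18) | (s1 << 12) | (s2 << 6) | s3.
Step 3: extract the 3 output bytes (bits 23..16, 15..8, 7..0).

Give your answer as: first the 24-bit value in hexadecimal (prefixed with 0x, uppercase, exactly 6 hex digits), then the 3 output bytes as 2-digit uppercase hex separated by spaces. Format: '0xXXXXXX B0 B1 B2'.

Answer: 0xA2DF04 A2 DF 04

Derivation:
Sextets: o=40, t=45, 8=60, E=4
24-bit: (40<<18) | (45<<12) | (60<<6) | 4
      = 0xA00000 | 0x02D000 | 0x000F00 | 0x000004
      = 0xA2DF04
Bytes: (v>>16)&0xFF=A2, (v>>8)&0xFF=DF, v&0xFF=04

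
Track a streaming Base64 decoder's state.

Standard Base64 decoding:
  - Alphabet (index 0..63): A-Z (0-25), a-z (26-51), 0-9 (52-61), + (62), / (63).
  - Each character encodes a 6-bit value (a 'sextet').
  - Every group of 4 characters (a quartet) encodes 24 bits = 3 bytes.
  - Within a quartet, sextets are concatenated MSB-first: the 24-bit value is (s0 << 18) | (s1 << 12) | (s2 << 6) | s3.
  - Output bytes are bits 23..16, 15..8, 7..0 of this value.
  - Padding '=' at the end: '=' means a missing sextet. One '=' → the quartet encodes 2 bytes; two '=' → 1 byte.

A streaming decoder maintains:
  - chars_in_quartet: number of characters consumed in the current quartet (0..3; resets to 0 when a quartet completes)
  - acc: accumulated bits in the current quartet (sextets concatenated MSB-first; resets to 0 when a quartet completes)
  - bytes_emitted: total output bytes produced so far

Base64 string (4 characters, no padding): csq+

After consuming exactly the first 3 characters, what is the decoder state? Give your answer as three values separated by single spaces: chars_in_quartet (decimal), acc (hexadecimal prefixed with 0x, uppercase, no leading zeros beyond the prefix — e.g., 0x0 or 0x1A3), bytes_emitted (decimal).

After char 0 ('c'=28): chars_in_quartet=1 acc=0x1C bytes_emitted=0
After char 1 ('s'=44): chars_in_quartet=2 acc=0x72C bytes_emitted=0
After char 2 ('q'=42): chars_in_quartet=3 acc=0x1CB2A bytes_emitted=0

Answer: 3 0x1CB2A 0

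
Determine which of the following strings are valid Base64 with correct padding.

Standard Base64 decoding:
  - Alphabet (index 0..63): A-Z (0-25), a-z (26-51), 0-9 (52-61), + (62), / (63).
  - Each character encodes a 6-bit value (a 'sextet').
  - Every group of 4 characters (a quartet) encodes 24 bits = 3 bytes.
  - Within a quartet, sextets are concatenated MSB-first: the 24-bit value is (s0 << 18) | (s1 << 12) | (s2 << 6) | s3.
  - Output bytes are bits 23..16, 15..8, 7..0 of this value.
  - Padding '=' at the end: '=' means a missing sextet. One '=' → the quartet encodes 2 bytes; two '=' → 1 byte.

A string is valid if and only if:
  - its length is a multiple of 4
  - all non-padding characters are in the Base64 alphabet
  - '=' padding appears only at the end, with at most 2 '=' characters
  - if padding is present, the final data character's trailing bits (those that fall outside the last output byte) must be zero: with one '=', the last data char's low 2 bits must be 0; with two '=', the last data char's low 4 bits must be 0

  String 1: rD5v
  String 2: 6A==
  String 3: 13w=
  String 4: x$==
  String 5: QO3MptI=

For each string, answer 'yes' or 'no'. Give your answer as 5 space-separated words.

String 1: 'rD5v' → valid
String 2: '6A==' → valid
String 3: '13w=' → valid
String 4: 'x$==' → invalid (bad char(s): ['$'])
String 5: 'QO3MptI=' → valid

Answer: yes yes yes no yes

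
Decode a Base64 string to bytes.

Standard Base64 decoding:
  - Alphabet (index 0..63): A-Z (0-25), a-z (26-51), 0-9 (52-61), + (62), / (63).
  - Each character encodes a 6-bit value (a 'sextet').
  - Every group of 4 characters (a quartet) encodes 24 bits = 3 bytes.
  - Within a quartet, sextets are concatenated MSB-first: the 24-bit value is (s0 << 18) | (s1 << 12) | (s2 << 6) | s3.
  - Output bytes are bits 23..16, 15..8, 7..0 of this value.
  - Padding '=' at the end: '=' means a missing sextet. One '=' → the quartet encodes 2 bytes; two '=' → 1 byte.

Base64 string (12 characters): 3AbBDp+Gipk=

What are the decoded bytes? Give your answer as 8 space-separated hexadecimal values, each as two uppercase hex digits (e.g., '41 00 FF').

Answer: DC 06 C1 0E 9F 86 8A 99

Derivation:
After char 0 ('3'=55): chars_in_quartet=1 acc=0x37 bytes_emitted=0
After char 1 ('A'=0): chars_in_quartet=2 acc=0xDC0 bytes_emitted=0
After char 2 ('b'=27): chars_in_quartet=3 acc=0x3701B bytes_emitted=0
After char 3 ('B'=1): chars_in_quartet=4 acc=0xDC06C1 -> emit DC 06 C1, reset; bytes_emitted=3
After char 4 ('D'=3): chars_in_quartet=1 acc=0x3 bytes_emitted=3
After char 5 ('p'=41): chars_in_quartet=2 acc=0xE9 bytes_emitted=3
After char 6 ('+'=62): chars_in_quartet=3 acc=0x3A7E bytes_emitted=3
After char 7 ('G'=6): chars_in_quartet=4 acc=0xE9F86 -> emit 0E 9F 86, reset; bytes_emitted=6
After char 8 ('i'=34): chars_in_quartet=1 acc=0x22 bytes_emitted=6
After char 9 ('p'=41): chars_in_quartet=2 acc=0x8A9 bytes_emitted=6
After char 10 ('k'=36): chars_in_quartet=3 acc=0x22A64 bytes_emitted=6
Padding '=': partial quartet acc=0x22A64 -> emit 8A 99; bytes_emitted=8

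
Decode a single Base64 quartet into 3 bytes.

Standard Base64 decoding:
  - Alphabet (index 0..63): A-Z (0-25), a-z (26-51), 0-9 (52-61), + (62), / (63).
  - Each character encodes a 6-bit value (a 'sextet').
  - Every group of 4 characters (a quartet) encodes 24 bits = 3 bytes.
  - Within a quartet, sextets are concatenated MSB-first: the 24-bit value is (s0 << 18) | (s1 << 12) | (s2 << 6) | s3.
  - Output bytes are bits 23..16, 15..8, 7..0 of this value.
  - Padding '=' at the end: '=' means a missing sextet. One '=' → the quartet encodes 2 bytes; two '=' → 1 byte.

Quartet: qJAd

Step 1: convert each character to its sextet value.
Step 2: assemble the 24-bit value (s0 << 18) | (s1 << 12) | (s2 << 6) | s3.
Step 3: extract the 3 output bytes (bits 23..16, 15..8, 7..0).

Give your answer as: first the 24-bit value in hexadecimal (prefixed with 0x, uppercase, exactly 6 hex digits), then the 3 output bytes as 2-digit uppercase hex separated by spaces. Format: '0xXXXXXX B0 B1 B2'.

Sextets: q=42, J=9, A=0, d=29
24-bit: (42<<18) | (9<<12) | (0<<6) | 29
      = 0xA80000 | 0x009000 | 0x000000 | 0x00001D
      = 0xA8901D
Bytes: (v>>16)&0xFF=A8, (v>>8)&0xFF=90, v&0xFF=1D

Answer: 0xA8901D A8 90 1D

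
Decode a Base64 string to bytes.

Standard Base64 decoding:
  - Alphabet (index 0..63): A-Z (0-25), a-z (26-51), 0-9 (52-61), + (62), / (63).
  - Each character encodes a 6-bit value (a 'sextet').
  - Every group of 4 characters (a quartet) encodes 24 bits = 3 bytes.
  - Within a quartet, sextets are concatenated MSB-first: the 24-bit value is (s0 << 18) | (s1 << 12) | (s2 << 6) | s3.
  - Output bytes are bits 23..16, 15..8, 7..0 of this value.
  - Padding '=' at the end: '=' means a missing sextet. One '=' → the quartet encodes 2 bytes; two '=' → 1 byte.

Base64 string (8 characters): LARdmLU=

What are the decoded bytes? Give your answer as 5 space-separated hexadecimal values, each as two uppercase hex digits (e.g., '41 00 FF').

After char 0 ('L'=11): chars_in_quartet=1 acc=0xB bytes_emitted=0
After char 1 ('A'=0): chars_in_quartet=2 acc=0x2C0 bytes_emitted=0
After char 2 ('R'=17): chars_in_quartet=3 acc=0xB011 bytes_emitted=0
After char 3 ('d'=29): chars_in_quartet=4 acc=0x2C045D -> emit 2C 04 5D, reset; bytes_emitted=3
After char 4 ('m'=38): chars_in_quartet=1 acc=0x26 bytes_emitted=3
After char 5 ('L'=11): chars_in_quartet=2 acc=0x98B bytes_emitted=3
After char 6 ('U'=20): chars_in_quartet=3 acc=0x262D4 bytes_emitted=3
Padding '=': partial quartet acc=0x262D4 -> emit 98 B5; bytes_emitted=5

Answer: 2C 04 5D 98 B5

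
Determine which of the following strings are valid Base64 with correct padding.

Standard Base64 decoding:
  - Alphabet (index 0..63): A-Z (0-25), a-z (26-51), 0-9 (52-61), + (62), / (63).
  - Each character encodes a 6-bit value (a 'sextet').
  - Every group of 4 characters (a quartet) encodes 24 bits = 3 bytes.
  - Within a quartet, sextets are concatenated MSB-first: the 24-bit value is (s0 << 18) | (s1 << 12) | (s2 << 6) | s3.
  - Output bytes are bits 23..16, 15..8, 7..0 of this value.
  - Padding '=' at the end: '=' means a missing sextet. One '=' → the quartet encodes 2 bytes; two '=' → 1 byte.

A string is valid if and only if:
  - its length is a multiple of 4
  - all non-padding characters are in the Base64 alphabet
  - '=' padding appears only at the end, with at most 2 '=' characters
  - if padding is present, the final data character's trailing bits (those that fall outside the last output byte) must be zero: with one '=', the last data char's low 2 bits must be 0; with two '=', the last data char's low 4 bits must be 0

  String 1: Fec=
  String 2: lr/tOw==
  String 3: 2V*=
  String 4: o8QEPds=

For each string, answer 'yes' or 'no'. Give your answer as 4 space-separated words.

Answer: yes yes no yes

Derivation:
String 1: 'Fec=' → valid
String 2: 'lr/tOw==' → valid
String 3: '2V*=' → invalid (bad char(s): ['*'])
String 4: 'o8QEPds=' → valid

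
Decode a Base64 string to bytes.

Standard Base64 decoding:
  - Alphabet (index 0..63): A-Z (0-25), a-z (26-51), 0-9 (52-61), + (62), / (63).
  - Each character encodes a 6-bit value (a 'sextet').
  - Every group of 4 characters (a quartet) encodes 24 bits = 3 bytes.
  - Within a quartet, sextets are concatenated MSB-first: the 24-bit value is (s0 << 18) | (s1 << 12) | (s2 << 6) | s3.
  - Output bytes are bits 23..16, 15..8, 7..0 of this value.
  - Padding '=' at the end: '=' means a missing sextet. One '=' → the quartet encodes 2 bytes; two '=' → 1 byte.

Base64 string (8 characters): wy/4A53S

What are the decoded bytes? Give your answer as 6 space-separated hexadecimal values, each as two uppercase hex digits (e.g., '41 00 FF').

After char 0 ('w'=48): chars_in_quartet=1 acc=0x30 bytes_emitted=0
After char 1 ('y'=50): chars_in_quartet=2 acc=0xC32 bytes_emitted=0
After char 2 ('/'=63): chars_in_quartet=3 acc=0x30CBF bytes_emitted=0
After char 3 ('4'=56): chars_in_quartet=4 acc=0xC32FF8 -> emit C3 2F F8, reset; bytes_emitted=3
After char 4 ('A'=0): chars_in_quartet=1 acc=0x0 bytes_emitted=3
After char 5 ('5'=57): chars_in_quartet=2 acc=0x39 bytes_emitted=3
After char 6 ('3'=55): chars_in_quartet=3 acc=0xE77 bytes_emitted=3
After char 7 ('S'=18): chars_in_quartet=4 acc=0x39DD2 -> emit 03 9D D2, reset; bytes_emitted=6

Answer: C3 2F F8 03 9D D2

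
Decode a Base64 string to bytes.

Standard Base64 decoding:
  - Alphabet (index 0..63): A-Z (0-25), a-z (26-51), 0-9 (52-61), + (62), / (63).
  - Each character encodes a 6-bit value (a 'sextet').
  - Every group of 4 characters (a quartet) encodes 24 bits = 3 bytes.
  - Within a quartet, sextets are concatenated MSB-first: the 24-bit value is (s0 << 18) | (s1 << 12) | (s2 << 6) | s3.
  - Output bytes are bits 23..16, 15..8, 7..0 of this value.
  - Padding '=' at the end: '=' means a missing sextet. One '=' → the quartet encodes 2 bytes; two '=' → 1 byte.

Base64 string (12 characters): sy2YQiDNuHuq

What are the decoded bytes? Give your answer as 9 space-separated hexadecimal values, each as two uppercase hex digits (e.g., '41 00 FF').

Answer: B3 2D 98 42 20 CD B8 7B AA

Derivation:
After char 0 ('s'=44): chars_in_quartet=1 acc=0x2C bytes_emitted=0
After char 1 ('y'=50): chars_in_quartet=2 acc=0xB32 bytes_emitted=0
After char 2 ('2'=54): chars_in_quartet=3 acc=0x2CCB6 bytes_emitted=0
After char 3 ('Y'=24): chars_in_quartet=4 acc=0xB32D98 -> emit B3 2D 98, reset; bytes_emitted=3
After char 4 ('Q'=16): chars_in_quartet=1 acc=0x10 bytes_emitted=3
After char 5 ('i'=34): chars_in_quartet=2 acc=0x422 bytes_emitted=3
After char 6 ('D'=3): chars_in_quartet=3 acc=0x10883 bytes_emitted=3
After char 7 ('N'=13): chars_in_quartet=4 acc=0x4220CD -> emit 42 20 CD, reset; bytes_emitted=6
After char 8 ('u'=46): chars_in_quartet=1 acc=0x2E bytes_emitted=6
After char 9 ('H'=7): chars_in_quartet=2 acc=0xB87 bytes_emitted=6
After char 10 ('u'=46): chars_in_quartet=3 acc=0x2E1EE bytes_emitted=6
After char 11 ('q'=42): chars_in_quartet=4 acc=0xB87BAA -> emit B8 7B AA, reset; bytes_emitted=9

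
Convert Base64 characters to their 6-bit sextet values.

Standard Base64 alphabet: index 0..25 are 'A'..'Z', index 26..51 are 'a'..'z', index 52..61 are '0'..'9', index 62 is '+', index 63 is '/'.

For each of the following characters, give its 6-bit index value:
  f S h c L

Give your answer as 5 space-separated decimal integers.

Answer: 31 18 33 28 11

Derivation:
'f': a..z range, 26 + ord('f') − ord('a') = 31
'S': A..Z range, ord('S') − ord('A') = 18
'h': a..z range, 26 + ord('h') − ord('a') = 33
'c': a..z range, 26 + ord('c') − ord('a') = 28
'L': A..Z range, ord('L') − ord('A') = 11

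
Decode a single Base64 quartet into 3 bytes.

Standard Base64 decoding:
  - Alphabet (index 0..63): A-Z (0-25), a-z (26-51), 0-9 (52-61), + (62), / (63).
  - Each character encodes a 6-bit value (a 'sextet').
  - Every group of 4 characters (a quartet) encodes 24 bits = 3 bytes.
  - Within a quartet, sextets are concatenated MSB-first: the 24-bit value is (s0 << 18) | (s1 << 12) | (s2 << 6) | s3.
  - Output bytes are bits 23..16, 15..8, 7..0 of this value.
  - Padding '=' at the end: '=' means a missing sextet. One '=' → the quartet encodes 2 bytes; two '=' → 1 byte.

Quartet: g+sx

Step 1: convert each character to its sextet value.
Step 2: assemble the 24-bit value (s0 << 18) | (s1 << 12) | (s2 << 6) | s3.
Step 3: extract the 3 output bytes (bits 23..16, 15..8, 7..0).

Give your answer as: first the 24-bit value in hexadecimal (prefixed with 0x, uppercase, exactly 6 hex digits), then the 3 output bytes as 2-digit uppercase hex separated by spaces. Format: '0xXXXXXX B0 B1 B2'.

Sextets: g=32, +=62, s=44, x=49
24-bit: (32<<18) | (62<<12) | (44<<6) | 49
      = 0x800000 | 0x03E000 | 0x000B00 | 0x000031
      = 0x83EB31
Bytes: (v>>16)&0xFF=83, (v>>8)&0xFF=EB, v&0xFF=31

Answer: 0x83EB31 83 EB 31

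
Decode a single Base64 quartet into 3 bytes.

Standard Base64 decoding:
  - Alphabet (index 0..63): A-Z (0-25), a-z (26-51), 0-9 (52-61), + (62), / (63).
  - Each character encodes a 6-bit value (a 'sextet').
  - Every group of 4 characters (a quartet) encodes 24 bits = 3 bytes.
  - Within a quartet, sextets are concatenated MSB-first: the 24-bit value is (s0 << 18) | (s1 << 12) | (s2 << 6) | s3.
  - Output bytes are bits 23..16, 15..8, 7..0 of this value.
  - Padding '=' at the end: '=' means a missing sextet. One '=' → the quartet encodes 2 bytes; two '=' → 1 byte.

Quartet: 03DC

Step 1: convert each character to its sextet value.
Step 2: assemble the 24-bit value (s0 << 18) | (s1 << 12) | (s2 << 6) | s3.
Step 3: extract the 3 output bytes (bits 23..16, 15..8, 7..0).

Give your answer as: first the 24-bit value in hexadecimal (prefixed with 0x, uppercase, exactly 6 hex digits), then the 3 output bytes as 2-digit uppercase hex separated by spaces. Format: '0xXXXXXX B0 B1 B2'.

Sextets: 0=52, 3=55, D=3, C=2
24-bit: (52<<18) | (55<<12) | (3<<6) | 2
      = 0xD00000 | 0x037000 | 0x0000C0 | 0x000002
      = 0xD370C2
Bytes: (v>>16)&0xFF=D3, (v>>8)&0xFF=70, v&0xFF=C2

Answer: 0xD370C2 D3 70 C2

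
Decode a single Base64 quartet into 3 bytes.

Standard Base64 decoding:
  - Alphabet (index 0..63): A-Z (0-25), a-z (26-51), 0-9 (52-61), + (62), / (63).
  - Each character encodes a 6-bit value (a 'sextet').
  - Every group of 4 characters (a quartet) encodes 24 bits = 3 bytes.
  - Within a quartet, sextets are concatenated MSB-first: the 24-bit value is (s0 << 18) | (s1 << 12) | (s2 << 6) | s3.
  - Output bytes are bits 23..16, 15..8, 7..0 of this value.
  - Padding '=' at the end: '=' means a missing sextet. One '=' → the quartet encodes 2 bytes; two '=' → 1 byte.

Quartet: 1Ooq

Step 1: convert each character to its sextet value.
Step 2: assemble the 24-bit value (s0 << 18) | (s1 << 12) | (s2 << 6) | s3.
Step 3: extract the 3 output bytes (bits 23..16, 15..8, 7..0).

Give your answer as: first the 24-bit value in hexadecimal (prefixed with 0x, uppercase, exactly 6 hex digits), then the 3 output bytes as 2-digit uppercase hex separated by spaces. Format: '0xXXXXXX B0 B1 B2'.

Sextets: 1=53, O=14, o=40, q=42
24-bit: (53<<18) | (14<<12) | (40<<6) | 42
      = 0xD40000 | 0x00E000 | 0x000A00 | 0x00002A
      = 0xD4EA2A
Bytes: (v>>16)&0xFF=D4, (v>>8)&0xFF=EA, v&0xFF=2A

Answer: 0xD4EA2A D4 EA 2A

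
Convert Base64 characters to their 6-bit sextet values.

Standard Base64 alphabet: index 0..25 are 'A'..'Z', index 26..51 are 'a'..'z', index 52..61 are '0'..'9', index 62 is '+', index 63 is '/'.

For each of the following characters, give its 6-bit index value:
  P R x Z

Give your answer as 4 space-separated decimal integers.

Answer: 15 17 49 25

Derivation:
'P': A..Z range, ord('P') − ord('A') = 15
'R': A..Z range, ord('R') − ord('A') = 17
'x': a..z range, 26 + ord('x') − ord('a') = 49
'Z': A..Z range, ord('Z') − ord('A') = 25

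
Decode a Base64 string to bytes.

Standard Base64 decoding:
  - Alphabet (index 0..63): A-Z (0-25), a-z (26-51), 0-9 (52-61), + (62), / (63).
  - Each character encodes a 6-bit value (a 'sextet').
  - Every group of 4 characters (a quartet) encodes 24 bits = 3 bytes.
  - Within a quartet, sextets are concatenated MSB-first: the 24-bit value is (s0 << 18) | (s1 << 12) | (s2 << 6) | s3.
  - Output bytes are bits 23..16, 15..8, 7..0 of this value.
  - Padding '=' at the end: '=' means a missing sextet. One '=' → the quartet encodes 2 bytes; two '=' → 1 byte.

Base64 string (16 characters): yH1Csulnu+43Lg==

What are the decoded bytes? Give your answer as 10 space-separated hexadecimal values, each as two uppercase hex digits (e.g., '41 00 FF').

After char 0 ('y'=50): chars_in_quartet=1 acc=0x32 bytes_emitted=0
After char 1 ('H'=7): chars_in_quartet=2 acc=0xC87 bytes_emitted=0
After char 2 ('1'=53): chars_in_quartet=3 acc=0x321F5 bytes_emitted=0
After char 3 ('C'=2): chars_in_quartet=4 acc=0xC87D42 -> emit C8 7D 42, reset; bytes_emitted=3
After char 4 ('s'=44): chars_in_quartet=1 acc=0x2C bytes_emitted=3
After char 5 ('u'=46): chars_in_quartet=2 acc=0xB2E bytes_emitted=3
After char 6 ('l'=37): chars_in_quartet=3 acc=0x2CBA5 bytes_emitted=3
After char 7 ('n'=39): chars_in_quartet=4 acc=0xB2E967 -> emit B2 E9 67, reset; bytes_emitted=6
After char 8 ('u'=46): chars_in_quartet=1 acc=0x2E bytes_emitted=6
After char 9 ('+'=62): chars_in_quartet=2 acc=0xBBE bytes_emitted=6
After char 10 ('4'=56): chars_in_quartet=3 acc=0x2EFB8 bytes_emitted=6
After char 11 ('3'=55): chars_in_quartet=4 acc=0xBBEE37 -> emit BB EE 37, reset; bytes_emitted=9
After char 12 ('L'=11): chars_in_quartet=1 acc=0xB bytes_emitted=9
After char 13 ('g'=32): chars_in_quartet=2 acc=0x2E0 bytes_emitted=9
Padding '==': partial quartet acc=0x2E0 -> emit 2E; bytes_emitted=10

Answer: C8 7D 42 B2 E9 67 BB EE 37 2E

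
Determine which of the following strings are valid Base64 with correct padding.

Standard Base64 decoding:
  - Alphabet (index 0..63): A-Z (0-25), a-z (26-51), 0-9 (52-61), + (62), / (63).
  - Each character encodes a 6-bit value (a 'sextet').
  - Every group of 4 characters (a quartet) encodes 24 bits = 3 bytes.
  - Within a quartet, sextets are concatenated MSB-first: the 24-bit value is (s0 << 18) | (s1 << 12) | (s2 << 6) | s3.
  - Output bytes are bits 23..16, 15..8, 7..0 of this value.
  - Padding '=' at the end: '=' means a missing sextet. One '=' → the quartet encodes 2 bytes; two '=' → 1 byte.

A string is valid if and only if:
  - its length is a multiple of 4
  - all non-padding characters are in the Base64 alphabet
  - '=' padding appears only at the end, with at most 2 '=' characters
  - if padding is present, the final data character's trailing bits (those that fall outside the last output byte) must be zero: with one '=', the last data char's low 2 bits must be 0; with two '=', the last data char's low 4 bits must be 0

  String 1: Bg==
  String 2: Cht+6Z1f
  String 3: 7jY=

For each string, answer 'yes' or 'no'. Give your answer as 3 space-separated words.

String 1: 'Bg==' → valid
String 2: 'Cht+6Z1f' → valid
String 3: '7jY=' → valid

Answer: yes yes yes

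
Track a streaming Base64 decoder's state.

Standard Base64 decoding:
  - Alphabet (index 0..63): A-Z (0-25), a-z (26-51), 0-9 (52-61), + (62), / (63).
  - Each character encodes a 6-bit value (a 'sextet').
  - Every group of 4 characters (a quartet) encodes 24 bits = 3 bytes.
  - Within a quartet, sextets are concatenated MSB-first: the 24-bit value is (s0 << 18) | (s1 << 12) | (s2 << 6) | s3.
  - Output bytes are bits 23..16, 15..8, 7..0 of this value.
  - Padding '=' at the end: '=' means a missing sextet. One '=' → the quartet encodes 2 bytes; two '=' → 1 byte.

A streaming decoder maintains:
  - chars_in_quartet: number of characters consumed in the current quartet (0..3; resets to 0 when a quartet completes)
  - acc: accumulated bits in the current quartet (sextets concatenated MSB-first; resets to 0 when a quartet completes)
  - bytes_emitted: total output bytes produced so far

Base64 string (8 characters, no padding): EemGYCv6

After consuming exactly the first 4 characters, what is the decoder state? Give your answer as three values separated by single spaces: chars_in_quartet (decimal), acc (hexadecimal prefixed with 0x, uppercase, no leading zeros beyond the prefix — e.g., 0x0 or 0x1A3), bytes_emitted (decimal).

After char 0 ('E'=4): chars_in_quartet=1 acc=0x4 bytes_emitted=0
After char 1 ('e'=30): chars_in_quartet=2 acc=0x11E bytes_emitted=0
After char 2 ('m'=38): chars_in_quartet=3 acc=0x47A6 bytes_emitted=0
After char 3 ('G'=6): chars_in_quartet=4 acc=0x11E986 -> emit 11 E9 86, reset; bytes_emitted=3

Answer: 0 0x0 3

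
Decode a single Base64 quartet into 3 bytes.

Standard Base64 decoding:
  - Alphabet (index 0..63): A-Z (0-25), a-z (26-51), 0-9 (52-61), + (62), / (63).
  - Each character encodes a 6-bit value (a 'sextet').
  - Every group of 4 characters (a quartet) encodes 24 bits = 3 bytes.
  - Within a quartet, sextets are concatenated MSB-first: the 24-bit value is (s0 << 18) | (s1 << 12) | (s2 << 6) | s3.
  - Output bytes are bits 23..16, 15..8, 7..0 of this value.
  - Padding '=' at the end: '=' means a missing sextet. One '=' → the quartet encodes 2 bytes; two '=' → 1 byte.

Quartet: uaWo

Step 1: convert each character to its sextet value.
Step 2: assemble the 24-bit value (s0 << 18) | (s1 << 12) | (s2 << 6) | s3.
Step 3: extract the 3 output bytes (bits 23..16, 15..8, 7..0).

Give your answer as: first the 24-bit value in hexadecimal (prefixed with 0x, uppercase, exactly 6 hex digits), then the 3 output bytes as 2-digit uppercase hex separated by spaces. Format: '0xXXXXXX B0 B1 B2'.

Answer: 0xB9A5A8 B9 A5 A8

Derivation:
Sextets: u=46, a=26, W=22, o=40
24-bit: (46<<18) | (26<<12) | (22<<6) | 40
      = 0xB80000 | 0x01A000 | 0x000580 | 0x000028
      = 0xB9A5A8
Bytes: (v>>16)&0xFF=B9, (v>>8)&0xFF=A5, v&0xFF=A8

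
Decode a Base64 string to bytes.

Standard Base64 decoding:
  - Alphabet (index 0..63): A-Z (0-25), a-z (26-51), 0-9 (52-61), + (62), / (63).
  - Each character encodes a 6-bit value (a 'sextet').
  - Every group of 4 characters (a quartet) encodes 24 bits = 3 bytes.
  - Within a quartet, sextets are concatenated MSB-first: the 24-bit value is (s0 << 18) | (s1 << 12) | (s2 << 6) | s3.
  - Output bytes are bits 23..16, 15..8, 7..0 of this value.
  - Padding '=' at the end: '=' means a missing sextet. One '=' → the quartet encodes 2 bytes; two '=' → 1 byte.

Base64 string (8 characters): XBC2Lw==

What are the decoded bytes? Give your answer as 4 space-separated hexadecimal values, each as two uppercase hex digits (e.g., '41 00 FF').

After char 0 ('X'=23): chars_in_quartet=1 acc=0x17 bytes_emitted=0
After char 1 ('B'=1): chars_in_quartet=2 acc=0x5C1 bytes_emitted=0
After char 2 ('C'=2): chars_in_quartet=3 acc=0x17042 bytes_emitted=0
After char 3 ('2'=54): chars_in_quartet=4 acc=0x5C10B6 -> emit 5C 10 B6, reset; bytes_emitted=3
After char 4 ('L'=11): chars_in_quartet=1 acc=0xB bytes_emitted=3
After char 5 ('w'=48): chars_in_quartet=2 acc=0x2F0 bytes_emitted=3
Padding '==': partial quartet acc=0x2F0 -> emit 2F; bytes_emitted=4

Answer: 5C 10 B6 2F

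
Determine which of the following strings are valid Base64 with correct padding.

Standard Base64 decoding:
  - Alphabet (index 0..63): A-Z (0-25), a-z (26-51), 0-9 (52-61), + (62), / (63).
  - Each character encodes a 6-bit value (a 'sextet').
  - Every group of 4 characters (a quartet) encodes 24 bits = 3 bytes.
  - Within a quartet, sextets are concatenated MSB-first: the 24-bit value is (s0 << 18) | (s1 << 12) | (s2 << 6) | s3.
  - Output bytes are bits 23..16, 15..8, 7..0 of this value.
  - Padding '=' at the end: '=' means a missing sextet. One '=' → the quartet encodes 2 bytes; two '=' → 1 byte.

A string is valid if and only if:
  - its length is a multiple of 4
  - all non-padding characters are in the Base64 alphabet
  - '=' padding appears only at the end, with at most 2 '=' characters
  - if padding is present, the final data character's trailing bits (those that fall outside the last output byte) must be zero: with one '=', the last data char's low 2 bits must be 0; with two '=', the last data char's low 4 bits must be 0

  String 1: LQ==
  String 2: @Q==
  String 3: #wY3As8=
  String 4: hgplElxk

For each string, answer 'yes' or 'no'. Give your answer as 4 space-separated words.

String 1: 'LQ==' → valid
String 2: '@Q==' → invalid (bad char(s): ['@'])
String 3: '#wY3As8=' → invalid (bad char(s): ['#'])
String 4: 'hgplElxk' → valid

Answer: yes no no yes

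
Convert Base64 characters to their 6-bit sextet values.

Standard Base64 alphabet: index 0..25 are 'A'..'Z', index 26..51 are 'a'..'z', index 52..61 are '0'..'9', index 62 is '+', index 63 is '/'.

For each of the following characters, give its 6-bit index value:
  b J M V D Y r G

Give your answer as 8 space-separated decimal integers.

Answer: 27 9 12 21 3 24 43 6

Derivation:
'b': a..z range, 26 + ord('b') − ord('a') = 27
'J': A..Z range, ord('J') − ord('A') = 9
'M': A..Z range, ord('M') − ord('A') = 12
'V': A..Z range, ord('V') − ord('A') = 21
'D': A..Z range, ord('D') − ord('A') = 3
'Y': A..Z range, ord('Y') − ord('A') = 24
'r': a..z range, 26 + ord('r') − ord('a') = 43
'G': A..Z range, ord('G') − ord('A') = 6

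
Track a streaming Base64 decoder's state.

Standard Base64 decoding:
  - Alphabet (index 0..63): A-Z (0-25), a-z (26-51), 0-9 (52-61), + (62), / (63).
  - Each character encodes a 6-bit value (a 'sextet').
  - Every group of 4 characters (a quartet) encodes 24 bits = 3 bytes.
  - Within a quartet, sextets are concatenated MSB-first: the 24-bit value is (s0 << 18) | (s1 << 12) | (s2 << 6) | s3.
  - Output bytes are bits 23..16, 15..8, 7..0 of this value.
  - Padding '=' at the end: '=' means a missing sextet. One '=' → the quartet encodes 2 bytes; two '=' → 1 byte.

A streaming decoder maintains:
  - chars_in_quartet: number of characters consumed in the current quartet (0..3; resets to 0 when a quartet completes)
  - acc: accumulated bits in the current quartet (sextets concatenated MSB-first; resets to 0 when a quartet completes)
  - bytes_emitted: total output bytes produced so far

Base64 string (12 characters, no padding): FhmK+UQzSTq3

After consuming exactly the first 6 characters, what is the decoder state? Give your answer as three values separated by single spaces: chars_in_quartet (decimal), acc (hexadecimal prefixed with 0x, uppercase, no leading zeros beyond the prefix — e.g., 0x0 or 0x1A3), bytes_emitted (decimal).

After char 0 ('F'=5): chars_in_quartet=1 acc=0x5 bytes_emitted=0
After char 1 ('h'=33): chars_in_quartet=2 acc=0x161 bytes_emitted=0
After char 2 ('m'=38): chars_in_quartet=3 acc=0x5866 bytes_emitted=0
After char 3 ('K'=10): chars_in_quartet=4 acc=0x16198A -> emit 16 19 8A, reset; bytes_emitted=3
After char 4 ('+'=62): chars_in_quartet=1 acc=0x3E bytes_emitted=3
After char 5 ('U'=20): chars_in_quartet=2 acc=0xF94 bytes_emitted=3

Answer: 2 0xF94 3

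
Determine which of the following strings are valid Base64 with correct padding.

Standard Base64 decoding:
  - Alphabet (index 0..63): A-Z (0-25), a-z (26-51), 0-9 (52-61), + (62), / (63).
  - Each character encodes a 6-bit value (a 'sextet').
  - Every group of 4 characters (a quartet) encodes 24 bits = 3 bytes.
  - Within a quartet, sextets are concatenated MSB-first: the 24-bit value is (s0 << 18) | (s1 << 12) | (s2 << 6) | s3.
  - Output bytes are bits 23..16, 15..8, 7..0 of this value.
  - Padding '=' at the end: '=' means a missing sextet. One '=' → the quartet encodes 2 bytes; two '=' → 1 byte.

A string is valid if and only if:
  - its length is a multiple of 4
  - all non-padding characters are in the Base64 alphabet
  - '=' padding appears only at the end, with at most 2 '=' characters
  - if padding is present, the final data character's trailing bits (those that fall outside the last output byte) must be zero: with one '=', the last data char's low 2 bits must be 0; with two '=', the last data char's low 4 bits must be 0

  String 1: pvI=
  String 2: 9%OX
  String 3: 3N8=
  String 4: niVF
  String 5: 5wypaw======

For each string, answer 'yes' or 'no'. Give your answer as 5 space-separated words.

String 1: 'pvI=' → valid
String 2: '9%OX' → invalid (bad char(s): ['%'])
String 3: '3N8=' → valid
String 4: 'niVF' → valid
String 5: '5wypaw======' → invalid (6 pad chars (max 2))

Answer: yes no yes yes no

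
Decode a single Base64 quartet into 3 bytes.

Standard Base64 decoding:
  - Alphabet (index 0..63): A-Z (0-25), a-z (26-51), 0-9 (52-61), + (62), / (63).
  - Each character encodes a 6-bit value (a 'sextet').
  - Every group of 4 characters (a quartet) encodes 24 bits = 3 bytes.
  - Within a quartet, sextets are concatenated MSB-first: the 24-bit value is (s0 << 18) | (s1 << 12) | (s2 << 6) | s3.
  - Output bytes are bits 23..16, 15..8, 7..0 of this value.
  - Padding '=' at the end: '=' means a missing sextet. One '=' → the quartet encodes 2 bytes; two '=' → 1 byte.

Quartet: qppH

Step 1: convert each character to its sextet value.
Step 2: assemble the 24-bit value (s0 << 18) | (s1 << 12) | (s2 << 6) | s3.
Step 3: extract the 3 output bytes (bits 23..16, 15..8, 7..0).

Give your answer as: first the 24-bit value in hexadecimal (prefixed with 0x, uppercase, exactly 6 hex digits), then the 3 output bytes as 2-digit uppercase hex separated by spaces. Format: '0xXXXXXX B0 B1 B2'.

Answer: 0xAA9A47 AA 9A 47

Derivation:
Sextets: q=42, p=41, p=41, H=7
24-bit: (42<<18) | (41<<12) | (41<<6) | 7
      = 0xA80000 | 0x029000 | 0x000A40 | 0x000007
      = 0xAA9A47
Bytes: (v>>16)&0xFF=AA, (v>>8)&0xFF=9A, v&0xFF=47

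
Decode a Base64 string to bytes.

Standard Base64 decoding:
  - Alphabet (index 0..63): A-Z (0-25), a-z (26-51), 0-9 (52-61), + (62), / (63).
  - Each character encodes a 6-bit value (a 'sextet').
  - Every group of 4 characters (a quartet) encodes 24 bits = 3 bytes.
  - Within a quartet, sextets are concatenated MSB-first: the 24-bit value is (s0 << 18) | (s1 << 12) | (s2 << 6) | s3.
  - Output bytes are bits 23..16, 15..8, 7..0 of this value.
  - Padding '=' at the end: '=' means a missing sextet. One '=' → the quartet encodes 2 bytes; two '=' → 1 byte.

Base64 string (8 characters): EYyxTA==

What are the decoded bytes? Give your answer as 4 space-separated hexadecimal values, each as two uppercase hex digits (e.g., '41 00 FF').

Answer: 11 8C B1 4C

Derivation:
After char 0 ('E'=4): chars_in_quartet=1 acc=0x4 bytes_emitted=0
After char 1 ('Y'=24): chars_in_quartet=2 acc=0x118 bytes_emitted=0
After char 2 ('y'=50): chars_in_quartet=3 acc=0x4632 bytes_emitted=0
After char 3 ('x'=49): chars_in_quartet=4 acc=0x118CB1 -> emit 11 8C B1, reset; bytes_emitted=3
After char 4 ('T'=19): chars_in_quartet=1 acc=0x13 bytes_emitted=3
After char 5 ('A'=0): chars_in_quartet=2 acc=0x4C0 bytes_emitted=3
Padding '==': partial quartet acc=0x4C0 -> emit 4C; bytes_emitted=4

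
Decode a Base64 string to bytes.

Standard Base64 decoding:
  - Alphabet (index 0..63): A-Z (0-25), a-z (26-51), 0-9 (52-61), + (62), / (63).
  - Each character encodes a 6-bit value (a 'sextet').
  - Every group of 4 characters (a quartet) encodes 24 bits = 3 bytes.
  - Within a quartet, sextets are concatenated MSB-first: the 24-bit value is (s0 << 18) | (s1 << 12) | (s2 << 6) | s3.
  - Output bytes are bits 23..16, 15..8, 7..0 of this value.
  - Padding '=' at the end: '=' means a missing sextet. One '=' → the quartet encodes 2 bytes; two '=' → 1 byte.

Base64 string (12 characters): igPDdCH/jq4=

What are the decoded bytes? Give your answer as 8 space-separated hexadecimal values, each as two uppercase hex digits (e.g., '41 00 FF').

Answer: 8A 03 C3 74 21 FF 8E AE

Derivation:
After char 0 ('i'=34): chars_in_quartet=1 acc=0x22 bytes_emitted=0
After char 1 ('g'=32): chars_in_quartet=2 acc=0x8A0 bytes_emitted=0
After char 2 ('P'=15): chars_in_quartet=3 acc=0x2280F bytes_emitted=0
After char 3 ('D'=3): chars_in_quartet=4 acc=0x8A03C3 -> emit 8A 03 C3, reset; bytes_emitted=3
After char 4 ('d'=29): chars_in_quartet=1 acc=0x1D bytes_emitted=3
After char 5 ('C'=2): chars_in_quartet=2 acc=0x742 bytes_emitted=3
After char 6 ('H'=7): chars_in_quartet=3 acc=0x1D087 bytes_emitted=3
After char 7 ('/'=63): chars_in_quartet=4 acc=0x7421FF -> emit 74 21 FF, reset; bytes_emitted=6
After char 8 ('j'=35): chars_in_quartet=1 acc=0x23 bytes_emitted=6
After char 9 ('q'=42): chars_in_quartet=2 acc=0x8EA bytes_emitted=6
After char 10 ('4'=56): chars_in_quartet=3 acc=0x23AB8 bytes_emitted=6
Padding '=': partial quartet acc=0x23AB8 -> emit 8E AE; bytes_emitted=8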